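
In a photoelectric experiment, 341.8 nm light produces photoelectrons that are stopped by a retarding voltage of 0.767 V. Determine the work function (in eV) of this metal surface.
2.86 eV

The stopping potential gives the maximum kinetic energy: KE_max = eV_s = 0.767 eV

From Einstein's photoelectric equation: KE_max = hc/λ - φ
Rearranging: φ = hc/λ - KE_max

Calculate photon energy:
E_photon = hc/λ = (6.626×10⁻³⁴ J·s)(3×10⁸ m/s) / (341.8×10⁻⁹ m) = 3.6274 eV

Therefore:
φ = 3.6274 - 0.767 = 2.86 eV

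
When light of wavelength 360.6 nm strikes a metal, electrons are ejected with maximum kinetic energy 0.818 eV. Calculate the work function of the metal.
2.62 eV

From Einstein's photoelectric equation: KE_max = hf - φ = hc/λ - φ

Rearranging for φ:
φ = hc/λ - KE_max

Calculate photon energy:
E_photon = hc/λ = 3.4383 eV

Therefore:
φ = 3.4383 - 0.818 = 2.62 eV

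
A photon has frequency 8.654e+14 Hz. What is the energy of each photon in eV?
3.5790 eV

Using E = hf:

E = hf = (6.626×10⁻³⁴ J·s)(8.654e+14 Hz)
E = 3.5790 eV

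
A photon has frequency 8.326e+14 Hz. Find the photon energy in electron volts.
3.4434 eV

Using E = hf:

E = hf = (6.626×10⁻³⁴ J·s)(8.326e+14 Hz)
E = 3.4434 eV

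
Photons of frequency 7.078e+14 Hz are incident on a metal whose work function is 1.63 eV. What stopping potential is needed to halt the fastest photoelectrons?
1.2972 V

The stopping potential V_s satisfies: eV_s = KE_max

First, find KE_max using Einstein's equation:
E_photon = hf = (6.626×10⁻³⁴ J·s)(7.078e+14 Hz) = 2.9272 eV
KE_max = E_photon - φ = 2.9272 - 1.63 = 1.2972 eV

Since eV_s = KE_max:
V_s = KE_max/e = 1.2972 V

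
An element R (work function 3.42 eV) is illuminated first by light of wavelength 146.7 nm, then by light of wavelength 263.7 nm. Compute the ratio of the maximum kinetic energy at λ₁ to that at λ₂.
3.9256

Using Einstein's equation: KE_max = hc/λ - φ

For λ₁ = 146.7 nm:
E₁ = hc/λ₁ = 8.4515 eV
KE₁ = E₁ - φ = 8.4515 - 3.42 = 5.0315 eV

For λ₂ = 263.7 nm:
E₂ = hc/λ₂ = 4.7017 eV
KE₂ = E₂ - φ = 4.7017 - 3.42 = 1.2817 eV

Ratio: KE₁/KE₂ = 5.0315/1.2817 = 3.9256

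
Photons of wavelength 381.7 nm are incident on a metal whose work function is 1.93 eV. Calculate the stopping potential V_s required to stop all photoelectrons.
1.3182 V

The stopping potential V_s satisfies: eV_s = KE_max

First, find KE_max using Einstein's equation:
E_photon = hc/λ = 3.2482 eV
KE_max = E_photon - φ = 3.2482 - 1.93 = 1.3182 eV

Since eV_s = KE_max:
V_s = KE_max/e = 1.3182 V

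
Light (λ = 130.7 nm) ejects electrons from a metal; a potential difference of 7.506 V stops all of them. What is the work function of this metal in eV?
1.98 eV

The stopping potential gives the maximum kinetic energy: KE_max = eV_s = 7.506 eV

From Einstein's photoelectric equation: KE_max = hc/λ - φ
Rearranging: φ = hc/λ - KE_max

Calculate photon energy:
E_photon = hc/λ = (6.626×10⁻³⁴ J·s)(3×10⁸ m/s) / (130.7×10⁻⁹ m) = 9.4862 eV

Therefore:
φ = 9.4862 - 7.506 = 1.98 eV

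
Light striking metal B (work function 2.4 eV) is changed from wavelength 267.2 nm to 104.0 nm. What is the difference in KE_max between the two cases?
7.2814 eV

Using Einstein's equation: KE_max = hc/λ - φ

For λ₁ = 267.2 nm:
KE₁ = hc/λ₁ - φ = 4.6401 - 2.4 = 2.2401 eV

For λ₂ = 104.0 nm:
KE₂ = hc/λ₂ - φ = 11.9216 - 2.4 = 9.5216 eV

Change in KE:
ΔKE = KE₂ - KE₁ = 9.5216 - 2.2401 = 7.2814 eV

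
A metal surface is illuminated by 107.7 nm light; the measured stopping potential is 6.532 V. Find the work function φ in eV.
4.98 eV

The stopping potential gives the maximum kinetic energy: KE_max = eV_s = 6.532 eV

From Einstein's photoelectric equation: KE_max = hc/λ - φ
Rearranging: φ = hc/λ - KE_max

Calculate photon energy:
E_photon = hc/λ = (6.626×10⁻³⁴ J·s)(3×10⁸ m/s) / (107.7×10⁻⁹ m) = 11.5120 eV

Therefore:
φ = 11.5120 - 6.532 = 4.98 eV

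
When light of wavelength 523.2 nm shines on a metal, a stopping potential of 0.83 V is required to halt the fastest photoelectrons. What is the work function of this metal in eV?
1.54 eV

The stopping potential gives the maximum kinetic energy: KE_max = eV_s = 0.83 eV

From Einstein's photoelectric equation: KE_max = hc/λ - φ
Rearranging: φ = hc/λ - KE_max

Calculate photon energy:
E_photon = hc/λ = (6.626×10⁻³⁴ J·s)(3×10⁸ m/s) / (523.2×10⁻⁹ m) = 2.3697 eV

Therefore:
φ = 2.3697 - 0.83 = 1.54 eV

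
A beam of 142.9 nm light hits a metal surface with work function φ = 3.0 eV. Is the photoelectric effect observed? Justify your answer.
Yes

For photoemission, the photon energy must exceed the work function.

Photon energy: E = hc/λ = 8.6763 eV
Work function: φ = 3.0 eV

Since E_photon (8.6763 eV) > φ (3.0 eV), photoemission WILL occur.
The threshold wavelength is λ₀ = hc/φ = 413.3 nm.
Since 142.9 nm < 413.3 nm, the light has sufficient energy.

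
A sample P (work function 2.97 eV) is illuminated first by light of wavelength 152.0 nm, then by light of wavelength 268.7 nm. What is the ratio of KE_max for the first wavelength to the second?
3.1546

Using Einstein's equation: KE_max = hc/λ - φ

For λ₁ = 152.0 nm:
E₁ = hc/λ₁ = 8.1569 eV
KE₁ = E₁ - φ = 8.1569 - 2.97 = 5.1869 eV

For λ₂ = 268.7 nm:
E₂ = hc/λ₂ = 4.6142 eV
KE₂ = E₂ - φ = 4.6142 - 2.97 = 1.6442 eV

Ratio: KE₁/KE₂ = 5.1869/1.6442 = 3.1546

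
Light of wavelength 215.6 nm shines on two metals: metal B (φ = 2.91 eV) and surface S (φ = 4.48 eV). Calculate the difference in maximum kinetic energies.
1.5700 eV

Using KE_max = hc/λ - φ for each metal:

Photon energy: E = hc/λ = 5.7507 eV

For metal B (φ₁ = 2.91 eV):
KE₁ = E - φ₁ = 5.7507 - 2.91 = 2.8407 eV

For surface S (φ₂ = 4.48 eV):
KE₂ = E - φ₂ = 5.7507 - 4.48 = 1.2707 eV

Difference:
ΔKE = KE₁ - KE₂ = 2.8407 - 1.2707 = 1.5700 eV

Note: The difference equals the difference in work functions: 4.48 - 2.91 = 1.57 eV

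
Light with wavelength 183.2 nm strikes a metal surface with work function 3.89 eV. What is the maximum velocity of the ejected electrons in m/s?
1.0061e+06 m/s

First, find the maximum kinetic energy:
E_photon = hc/λ = 6.7677 eV
KE_max = E_photon - φ = 6.7677 - 3.89 = 2.8777 eV

Convert to Joules: KE_max = 2.8777 × 1.602×10⁻¹⁹ J = 4.6106e-19 J

Then use KE = ½mv² to find velocity:
v = √(2·KE/m) = √(2 × 4.6106e-19 J / 9.109e-31 kg)
v = 1.0061e+06 m/s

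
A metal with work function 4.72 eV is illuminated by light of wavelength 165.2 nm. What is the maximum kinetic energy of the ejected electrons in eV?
2.7851 eV

Using Einstein's photoelectric equation: KE_max = hf - φ = hc/λ - φ

First, calculate the photon energy:
E_photon = hc/λ = (6.626×10⁻³⁴ J·s)(3×10⁸ m/s) / (165.2×10⁻⁹ m)
E_photon = 7.5051 eV

Then, the maximum kinetic energy:
KE_max = E_photon - φ = 7.5051 eV - 4.72 eV = 2.7851 eV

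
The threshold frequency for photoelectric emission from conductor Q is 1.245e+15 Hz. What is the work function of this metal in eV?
5.15 eV

At the threshold frequency, photon energy equals work function:
φ = hf₀

Calculating:
φ = (6.626×10⁻³⁴ J·s)(1.245e+15 Hz)
φ = 5.15 eV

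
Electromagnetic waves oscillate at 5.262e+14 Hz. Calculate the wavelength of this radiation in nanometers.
569.73 nm

Using the wave equation: c = fλ

Solving for wavelength:
λ = c/f = (3×10⁸ m/s) / (5.262e+14 Hz)
λ = 569.73 nm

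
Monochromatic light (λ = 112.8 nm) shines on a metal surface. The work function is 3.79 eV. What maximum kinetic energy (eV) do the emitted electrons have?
7.2015 eV

Using Einstein's photoelectric equation: KE_max = hf - φ = hc/λ - φ

First, calculate the photon energy:
E_photon = hc/λ = (6.626×10⁻³⁴ J·s)(3×10⁸ m/s) / (112.8×10⁻⁹ m)
E_photon = 10.9915 eV

Then, the maximum kinetic energy:
KE_max = E_photon - φ = 10.9915 eV - 3.79 eV = 7.2015 eV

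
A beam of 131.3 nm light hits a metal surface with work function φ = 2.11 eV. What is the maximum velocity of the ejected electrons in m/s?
1.6061e+06 m/s

First, find the maximum kinetic energy:
E_photon = hc/λ = 9.4428 eV
KE_max = E_photon - φ = 9.4428 - 2.11 = 7.3328 eV

Convert to Joules: KE_max = 7.3328 × 1.602×10⁻¹⁹ J = 1.1748e-18 J

Then use KE = ½mv² to find velocity:
v = √(2·KE/m) = √(2 × 1.1748e-18 J / 9.109e-31 kg)
v = 1.6061e+06 m/s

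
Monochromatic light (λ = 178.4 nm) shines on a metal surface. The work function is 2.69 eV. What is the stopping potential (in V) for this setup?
4.2598 V

The stopping potential V_s satisfies: eV_s = KE_max

First, find KE_max using Einstein's equation:
E_photon = hc/λ = 6.9498 eV
KE_max = E_photon - φ = 6.9498 - 2.69 = 4.2598 eV

Since eV_s = KE_max:
V_s = KE_max/e = 4.2598 V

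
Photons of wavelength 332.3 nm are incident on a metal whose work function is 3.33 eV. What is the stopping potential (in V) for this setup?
0.4011 V

The stopping potential V_s satisfies: eV_s = KE_max

First, find KE_max using Einstein's equation:
E_photon = hc/λ = 3.7311 eV
KE_max = E_photon - φ = 3.7311 - 3.33 = 0.4011 eV

Since eV_s = KE_max:
V_s = KE_max/e = 0.4011 V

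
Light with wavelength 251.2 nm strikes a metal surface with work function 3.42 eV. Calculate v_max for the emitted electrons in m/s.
7.3018e+05 m/s

First, find the maximum kinetic energy:
E_photon = hc/λ = 4.9357 eV
KE_max = E_photon - φ = 4.9357 - 3.42 = 1.5157 eV

Convert to Joules: KE_max = 1.5157 × 1.602×10⁻¹⁹ J = 2.4284e-19 J

Then use KE = ½mv² to find velocity:
v = √(2·KE/m) = √(2 × 2.4284e-19 J / 9.109e-31 kg)
v = 7.3018e+05 m/s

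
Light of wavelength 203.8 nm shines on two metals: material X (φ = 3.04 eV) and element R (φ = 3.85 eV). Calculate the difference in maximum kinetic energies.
0.8100 eV

Using KE_max = hc/λ - φ for each metal:

Photon energy: E = hc/λ = 6.0836 eV

For material X (φ₁ = 3.04 eV):
KE₁ = E - φ₁ = 6.0836 - 3.04 = 3.0436 eV

For element R (φ₂ = 3.85 eV):
KE₂ = E - φ₂ = 6.0836 - 3.85 = 2.2336 eV

Difference:
ΔKE = KE₁ - KE₂ = 3.0436 - 2.2336 = 0.8100 eV

Note: The difference equals the difference in work functions: 3.85 - 3.04 = 0.81 eV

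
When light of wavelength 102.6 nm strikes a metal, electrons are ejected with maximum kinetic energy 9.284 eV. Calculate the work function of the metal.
2.80 eV

From Einstein's photoelectric equation: KE_max = hf - φ = hc/λ - φ

Rearranging for φ:
φ = hc/λ - KE_max

Calculate photon energy:
E_photon = hc/λ = 12.0842 eV

Therefore:
φ = 12.0842 - 9.284 = 2.80 eV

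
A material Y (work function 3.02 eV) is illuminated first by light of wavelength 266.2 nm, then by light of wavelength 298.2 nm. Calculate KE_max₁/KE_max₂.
1.4393

Using Einstein's equation: KE_max = hc/λ - φ

For λ₁ = 266.2 nm:
E₁ = hc/λ₁ = 4.6576 eV
KE₁ = E₁ - φ = 4.6576 - 3.02 = 1.6376 eV

For λ₂ = 298.2 nm:
E₂ = hc/λ₂ = 4.1578 eV
KE₂ = E₂ - φ = 4.1578 - 3.02 = 1.1378 eV

Ratio: KE₁/KE₂ = 1.6376/1.1378 = 1.4393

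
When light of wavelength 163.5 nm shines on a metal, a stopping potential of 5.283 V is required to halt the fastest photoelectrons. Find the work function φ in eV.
2.30 eV

The stopping potential gives the maximum kinetic energy: KE_max = eV_s = 5.283 eV

From Einstein's photoelectric equation: KE_max = hc/λ - φ
Rearranging: φ = hc/λ - KE_max

Calculate photon energy:
E_photon = hc/λ = (6.626×10⁻³⁴ J·s)(3×10⁸ m/s) / (163.5×10⁻⁹ m) = 7.5831 eV

Therefore:
φ = 7.5831 - 5.283 = 2.30 eV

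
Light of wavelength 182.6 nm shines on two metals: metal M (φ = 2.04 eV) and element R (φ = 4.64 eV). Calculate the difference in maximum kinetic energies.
2.6000 eV

Using KE_max = hc/λ - φ for each metal:

Photon energy: E = hc/λ = 6.7899 eV

For metal M (φ₁ = 2.04 eV):
KE₁ = E - φ₁ = 6.7899 - 2.04 = 4.7499 eV

For element R (φ₂ = 4.64 eV):
KE₂ = E - φ₂ = 6.7899 - 4.64 = 2.1499 eV

Difference:
ΔKE = KE₁ - KE₂ = 4.7499 - 2.1499 = 2.6000 eV

Note: The difference equals the difference in work functions: 4.64 - 2.04 = 2.60 eV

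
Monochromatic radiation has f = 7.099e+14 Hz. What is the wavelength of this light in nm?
422.30 nm

Using the wave equation: c = fλ

Solving for wavelength:
λ = c/f = (3×10⁸ m/s) / (7.099e+14 Hz)
λ = 422.30 nm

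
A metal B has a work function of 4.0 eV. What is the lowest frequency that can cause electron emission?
9.6720e+14 Hz

The threshold frequency is when the photon energy equals the work function:
hf₀ = φ

Solving for f₀:
f₀ = φ/h = (4.0 eV × 1.602×10⁻¹⁹ J/eV) / (6.626×10⁻³⁴ J·s)
f₀ = 9.6720e+14 Hz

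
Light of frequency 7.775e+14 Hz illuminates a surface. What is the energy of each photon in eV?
3.2155 eV

Using E = hf:

E = hf = (6.626×10⁻³⁴ J·s)(7.775e+14 Hz)
E = 3.2155 eV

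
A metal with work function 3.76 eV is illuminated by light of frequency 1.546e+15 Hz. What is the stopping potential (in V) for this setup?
2.6337 V

The stopping potential V_s satisfies: eV_s = KE_max

First, find KE_max using Einstein's equation:
E_photon = hf = (6.626×10⁻³⁴ J·s)(1.546e+15 Hz) = 6.3937 eV
KE_max = E_photon - φ = 6.3937 - 3.76 = 2.6337 eV

Since eV_s = KE_max:
V_s = KE_max/e = 2.6337 V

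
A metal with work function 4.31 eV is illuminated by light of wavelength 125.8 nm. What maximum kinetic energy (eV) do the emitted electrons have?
5.5457 eV

Using Einstein's photoelectric equation: KE_max = hf - φ = hc/λ - φ

First, calculate the photon energy:
E_photon = hc/λ = (6.626×10⁻³⁴ J·s)(3×10⁸ m/s) / (125.8×10⁻⁹ m)
E_photon = 9.8557 eV

Then, the maximum kinetic energy:
KE_max = E_photon - φ = 9.8557 eV - 4.31 eV = 5.5457 eV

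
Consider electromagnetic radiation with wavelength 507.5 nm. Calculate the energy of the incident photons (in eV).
2.4430 eV

Using E = hf = hc/λ:

E = hc/λ = (6.626×10⁻³⁴ J·s)(3×10⁸ m/s) / (507.5×10⁻⁹ m)
E = 2.4430 eV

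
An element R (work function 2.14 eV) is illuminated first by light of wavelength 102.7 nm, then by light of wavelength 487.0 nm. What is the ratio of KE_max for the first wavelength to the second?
24.4716

Using Einstein's equation: KE_max = hc/λ - φ

For λ₁ = 102.7 nm:
E₁ = hc/λ₁ = 12.0725 eV
KE₁ = E₁ - φ = 12.0725 - 2.14 = 9.9325 eV

For λ₂ = 487.0 nm:
E₂ = hc/λ₂ = 2.5459 eV
KE₂ = E₂ - φ = 2.5459 - 2.14 = 0.4059 eV

Ratio: KE₁/KE₂ = 9.9325/0.4059 = 24.4716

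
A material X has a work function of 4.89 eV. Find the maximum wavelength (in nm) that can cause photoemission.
253.55 nm

The threshold wavelength is when the photon energy equals the work function:
hc/λ₀ = φ

Solving for λ₀:
λ₀ = hc/φ = (6.626×10⁻³⁴ J·s)(3×10⁸ m/s) / (4.89 eV × 1.602×10⁻¹⁹ J/eV)
λ₀ = 253.55 nm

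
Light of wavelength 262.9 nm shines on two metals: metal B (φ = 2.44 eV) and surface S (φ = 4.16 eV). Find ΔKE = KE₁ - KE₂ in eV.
1.7200 eV

Using KE_max = hc/λ - φ for each metal:

Photon energy: E = hc/λ = 4.7160 eV

For metal B (φ₁ = 2.44 eV):
KE₁ = E - φ₁ = 4.7160 - 2.44 = 2.2760 eV

For surface S (φ₂ = 4.16 eV):
KE₂ = E - φ₂ = 4.7160 - 4.16 = 0.5560 eV

Difference:
ΔKE = KE₁ - KE₂ = 2.2760 - 0.5560 = 1.7200 eV

Note: The difference equals the difference in work functions: 4.16 - 2.44 = 1.72 eV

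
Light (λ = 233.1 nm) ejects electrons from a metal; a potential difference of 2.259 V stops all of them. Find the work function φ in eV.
3.06 eV

The stopping potential gives the maximum kinetic energy: KE_max = eV_s = 2.259 eV

From Einstein's photoelectric equation: KE_max = hc/λ - φ
Rearranging: φ = hc/λ - KE_max

Calculate photon energy:
E_photon = hc/λ = (6.626×10⁻³⁴ J·s)(3×10⁸ m/s) / (233.1×10⁻⁹ m) = 5.3189 eV

Therefore:
φ = 5.3189 - 2.259 = 3.06 eV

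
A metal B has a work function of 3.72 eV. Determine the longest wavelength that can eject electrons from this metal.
333.29 nm

The threshold wavelength is when the photon energy equals the work function:
hc/λ₀ = φ

Solving for λ₀:
λ₀ = hc/φ = (6.626×10⁻³⁴ J·s)(3×10⁸ m/s) / (3.72 eV × 1.602×10⁻¹⁹ J/eV)
λ₀ = 333.29 nm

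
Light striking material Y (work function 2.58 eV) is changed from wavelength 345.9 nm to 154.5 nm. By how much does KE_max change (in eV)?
4.4405 eV

Using Einstein's equation: KE_max = hc/λ - φ

For λ₁ = 345.9 nm:
KE₁ = hc/λ₁ - φ = 3.5844 - 2.58 = 1.0044 eV

For λ₂ = 154.5 nm:
KE₂ = hc/λ₂ - φ = 8.0249 - 2.58 = 5.4449 eV

Change in KE:
ΔKE = KE₂ - KE₁ = 5.4449 - 1.0044 = 4.4405 eV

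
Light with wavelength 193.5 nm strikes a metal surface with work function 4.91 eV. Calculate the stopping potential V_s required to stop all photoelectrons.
1.4975 V

The stopping potential V_s satisfies: eV_s = KE_max

First, find KE_max using Einstein's equation:
E_photon = hc/λ = 6.4075 eV
KE_max = E_photon - φ = 6.4075 - 4.91 = 1.4975 eV

Since eV_s = KE_max:
V_s = KE_max/e = 1.4975 V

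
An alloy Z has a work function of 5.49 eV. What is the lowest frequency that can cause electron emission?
1.3275e+15 Hz

The threshold frequency is when the photon energy equals the work function:
hf₀ = φ

Solving for f₀:
f₀ = φ/h = (5.49 eV × 1.602×10⁻¹⁹ J/eV) / (6.626×10⁻³⁴ J·s)
f₀ = 1.3275e+15 Hz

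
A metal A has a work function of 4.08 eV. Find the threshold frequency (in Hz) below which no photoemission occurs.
9.8654e+14 Hz

The threshold frequency is when the photon energy equals the work function:
hf₀ = φ

Solving for f₀:
f₀ = φ/h = (4.08 eV × 1.602×10⁻¹⁹ J/eV) / (6.626×10⁻³⁴ J·s)
f₀ = 9.8654e+14 Hz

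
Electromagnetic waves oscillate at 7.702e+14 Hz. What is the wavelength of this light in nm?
389.24 nm

Using the wave equation: c = fλ

Solving for wavelength:
λ = c/f = (3×10⁸ m/s) / (7.702e+14 Hz)
λ = 389.24 nm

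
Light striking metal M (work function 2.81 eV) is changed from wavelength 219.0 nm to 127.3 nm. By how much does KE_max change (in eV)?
4.0781 eV

Using Einstein's equation: KE_max = hc/λ - φ

For λ₁ = 219.0 nm:
KE₁ = hc/λ₁ - φ = 5.6614 - 2.81 = 2.8514 eV

For λ₂ = 127.3 nm:
KE₂ = hc/λ₂ - φ = 9.7395 - 2.81 = 6.9295 eV

Change in KE:
ΔKE = KE₂ - KE₁ = 6.9295 - 2.8514 = 4.0781 eV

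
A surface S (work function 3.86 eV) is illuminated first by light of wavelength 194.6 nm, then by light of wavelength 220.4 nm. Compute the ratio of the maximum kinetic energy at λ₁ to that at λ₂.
1.4225

Using Einstein's equation: KE_max = hc/λ - φ

For λ₁ = 194.6 nm:
E₁ = hc/λ₁ = 6.3712 eV
KE₁ = E₁ - φ = 6.3712 - 3.86 = 2.5112 eV

For λ₂ = 220.4 nm:
E₂ = hc/λ₂ = 5.6254 eV
KE₂ = E₂ - φ = 5.6254 - 3.86 = 1.7654 eV

Ratio: KE₁/KE₂ = 2.5112/1.7654 = 1.4225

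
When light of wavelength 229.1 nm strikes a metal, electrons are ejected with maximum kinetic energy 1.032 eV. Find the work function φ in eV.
4.38 eV

From Einstein's photoelectric equation: KE_max = hf - φ = hc/λ - φ

Rearranging for φ:
φ = hc/λ - KE_max

Calculate photon energy:
E_photon = hc/λ = 5.4118 eV

Therefore:
φ = 5.4118 - 1.032 = 4.38 eV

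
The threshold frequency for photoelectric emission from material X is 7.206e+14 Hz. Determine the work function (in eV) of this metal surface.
2.98 eV

At the threshold frequency, photon energy equals work function:
φ = hf₀

Calculating:
φ = (6.626×10⁻³⁴ J·s)(7.206e+14 Hz)
φ = 2.98 eV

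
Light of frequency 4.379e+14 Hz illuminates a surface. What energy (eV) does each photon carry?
1.8110 eV

Using E = hf:

E = hf = (6.626×10⁻³⁴ J·s)(4.379e+14 Hz)
E = 1.8110 eV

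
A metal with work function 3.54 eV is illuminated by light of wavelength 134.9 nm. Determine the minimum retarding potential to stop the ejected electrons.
5.6508 V

The stopping potential V_s satisfies: eV_s = KE_max

First, find KE_max using Einstein's equation:
E_photon = hc/λ = 9.1908 eV
KE_max = E_photon - φ = 9.1908 - 3.54 = 5.6508 eV

Since eV_s = KE_max:
V_s = KE_max/e = 5.6508 V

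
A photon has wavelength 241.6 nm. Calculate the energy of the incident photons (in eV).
5.1318 eV

Using E = hf = hc/λ:

E = hc/λ = (6.626×10⁻³⁴ J·s)(3×10⁸ m/s) / (241.6×10⁻⁹ m)
E = 5.1318 eV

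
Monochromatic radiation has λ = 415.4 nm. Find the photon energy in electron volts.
2.9847 eV

Using E = hf = hc/λ:

E = hc/λ = (6.626×10⁻³⁴ J·s)(3×10⁸ m/s) / (415.4×10⁻⁹ m)
E = 2.9847 eV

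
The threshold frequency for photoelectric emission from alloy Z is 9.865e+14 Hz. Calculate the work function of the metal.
4.08 eV

At the threshold frequency, photon energy equals work function:
φ = hf₀

Calculating:
φ = (6.626×10⁻³⁴ J·s)(9.865e+14 Hz)
φ = 4.08 eV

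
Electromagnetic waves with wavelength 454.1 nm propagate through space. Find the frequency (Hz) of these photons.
6.6019e+14 Hz

Using the wave equation: c = fλ

Solving for frequency:
f = c/λ = (3×10⁸ m/s) / (454.1×10⁻⁹ m)
f = 6.6019e+14 Hz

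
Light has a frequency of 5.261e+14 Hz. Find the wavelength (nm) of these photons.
569.84 nm

Using the wave equation: c = fλ

Solving for wavelength:
λ = c/f = (3×10⁸ m/s) / (5.261e+14 Hz)
λ = 569.84 nm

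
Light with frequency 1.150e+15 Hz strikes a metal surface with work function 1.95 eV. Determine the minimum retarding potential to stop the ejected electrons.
2.8060 V

The stopping potential V_s satisfies: eV_s = KE_max

First, find KE_max using Einstein's equation:
E_photon = hf = (6.626×10⁻³⁴ J·s)(1.150e+15 Hz) = 4.7560 eV
KE_max = E_photon - φ = 4.7560 - 1.95 = 2.8060 eV

Since eV_s = KE_max:
V_s = KE_max/e = 2.8060 V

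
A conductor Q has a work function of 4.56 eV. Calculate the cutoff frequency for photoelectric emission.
1.1026e+15 Hz

The threshold frequency is when the photon energy equals the work function:
hf₀ = φ

Solving for f₀:
f₀ = φ/h = (4.56 eV × 1.602×10⁻¹⁹ J/eV) / (6.626×10⁻³⁴ J·s)
f₀ = 1.1026e+15 Hz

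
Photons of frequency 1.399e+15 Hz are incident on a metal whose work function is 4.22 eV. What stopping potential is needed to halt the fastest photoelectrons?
1.5658 V

The stopping potential V_s satisfies: eV_s = KE_max

First, find KE_max using Einstein's equation:
E_photon = hf = (6.626×10⁻³⁴ J·s)(1.399e+15 Hz) = 5.7858 eV
KE_max = E_photon - φ = 5.7858 - 4.22 = 1.5658 eV

Since eV_s = KE_max:
V_s = KE_max/e = 1.5658 V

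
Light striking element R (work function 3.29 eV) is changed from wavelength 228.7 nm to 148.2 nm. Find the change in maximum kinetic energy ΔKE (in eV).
2.9447 eV

Using Einstein's equation: KE_max = hc/λ - φ

For λ₁ = 228.7 nm:
KE₁ = hc/λ₁ - φ = 5.4213 - 3.29 = 2.1313 eV

For λ₂ = 148.2 nm:
KE₂ = hc/λ₂ - φ = 8.3660 - 3.29 = 5.0760 eV

Change in KE:
ΔKE = KE₂ - KE₁ = 5.0760 - 2.1313 = 2.9447 eV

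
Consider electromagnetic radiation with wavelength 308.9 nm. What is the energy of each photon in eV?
4.0137 eV

Using E = hf = hc/λ:

E = hc/λ = (6.626×10⁻³⁴ J·s)(3×10⁸ m/s) / (308.9×10⁻⁹ m)
E = 4.0137 eV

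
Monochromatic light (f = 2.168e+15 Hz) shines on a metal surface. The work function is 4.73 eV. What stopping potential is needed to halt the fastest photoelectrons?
4.2361 V

The stopping potential V_s satisfies: eV_s = KE_max

First, find KE_max using Einstein's equation:
E_photon = hf = (6.626×10⁻³⁴ J·s)(2.168e+15 Hz) = 8.9661 eV
KE_max = E_photon - φ = 8.9661 - 4.73 = 4.2361 eV

Since eV_s = KE_max:
V_s = KE_max/e = 4.2361 V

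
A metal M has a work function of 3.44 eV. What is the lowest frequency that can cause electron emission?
8.3179e+14 Hz

The threshold frequency is when the photon energy equals the work function:
hf₀ = φ

Solving for f₀:
f₀ = φ/h = (3.44 eV × 1.602×10⁻¹⁹ J/eV) / (6.626×10⁻³⁴ J·s)
f₀ = 8.3179e+14 Hz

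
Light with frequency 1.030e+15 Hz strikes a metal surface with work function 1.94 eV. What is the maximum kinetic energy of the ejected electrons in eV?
2.3197 eV

Using Einstein's photoelectric equation: KE_max = hf - φ

First, calculate the photon energy:
E_photon = hf = (6.626×10⁻³⁴ J·s)(1.030e+15 Hz)
E_photon = 4.2597 eV

Then, the maximum kinetic energy:
KE_max = E_photon - φ = 4.2597 eV - 1.94 eV = 2.3197 eV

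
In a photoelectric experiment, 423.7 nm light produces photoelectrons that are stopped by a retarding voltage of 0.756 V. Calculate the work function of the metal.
2.17 eV

The stopping potential gives the maximum kinetic energy: KE_max = eV_s = 0.756 eV

From Einstein's photoelectric equation: KE_max = hc/λ - φ
Rearranging: φ = hc/λ - KE_max

Calculate photon energy:
E_photon = hc/λ = (6.626×10⁻³⁴ J·s)(3×10⁸ m/s) / (423.7×10⁻⁹ m) = 2.9262 eV

Therefore:
φ = 2.9262 - 0.756 = 2.17 eV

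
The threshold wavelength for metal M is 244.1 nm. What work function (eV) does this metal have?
5.08 eV

At the threshold wavelength, photon energy equals work function:
φ = hc/λ₀

Calculating:
φ = (6.626×10⁻³⁴ J·s)(3×10⁸ m/s) / (244.1×10⁻⁹ m)
φ = 5.08 eV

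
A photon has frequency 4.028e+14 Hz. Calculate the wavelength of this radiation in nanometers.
744.27 nm

Using the wave equation: c = fλ

Solving for wavelength:
λ = c/f = (3×10⁸ m/s) / (4.028e+14 Hz)
λ = 744.27 nm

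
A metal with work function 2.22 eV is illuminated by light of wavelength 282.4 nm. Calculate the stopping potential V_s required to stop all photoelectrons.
2.1704 V

The stopping potential V_s satisfies: eV_s = KE_max

First, find KE_max using Einstein's equation:
E_photon = hc/λ = 4.3904 eV
KE_max = E_photon - φ = 4.3904 - 2.22 = 2.1704 eV

Since eV_s = KE_max:
V_s = KE_max/e = 2.1704 V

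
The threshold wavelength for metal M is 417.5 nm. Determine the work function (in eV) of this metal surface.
2.97 eV

At the threshold wavelength, photon energy equals work function:
φ = hc/λ₀

Calculating:
φ = (6.626×10⁻³⁴ J·s)(3×10⁸ m/s) / (417.5×10⁻⁹ m)
φ = 2.97 eV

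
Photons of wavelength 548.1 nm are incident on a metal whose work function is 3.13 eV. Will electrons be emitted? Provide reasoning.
No

For photoemission, the photon energy must exceed the work function.

Photon energy: E = hc/λ = 2.2621 eV
Work function: φ = 3.13 eV

Since E_photon (2.2621 eV) < φ (3.13 eV), photoemission will NOT occur.
The threshold wavelength is λ₀ = hc/φ = 396.1 nm.
Since 548.1 nm > 396.1 nm, the photons lack sufficient energy.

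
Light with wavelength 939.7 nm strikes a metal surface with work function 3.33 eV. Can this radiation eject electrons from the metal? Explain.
No

For photoemission, the photon energy must exceed the work function.

Photon energy: E = hc/λ = 1.3194 eV
Work function: φ = 3.33 eV

Since E_photon (1.3194 eV) < φ (3.33 eV), photoemission will NOT occur.
The threshold wavelength is λ₀ = hc/φ = 372.3 nm.
Since 939.7 nm > 372.3 nm, the photons lack sufficient energy.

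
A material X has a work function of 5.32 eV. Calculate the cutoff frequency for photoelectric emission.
1.2864e+15 Hz

The threshold frequency is when the photon energy equals the work function:
hf₀ = φ

Solving for f₀:
f₀ = φ/h = (5.32 eV × 1.602×10⁻¹⁹ J/eV) / (6.626×10⁻³⁴ J·s)
f₀ = 1.2864e+15 Hz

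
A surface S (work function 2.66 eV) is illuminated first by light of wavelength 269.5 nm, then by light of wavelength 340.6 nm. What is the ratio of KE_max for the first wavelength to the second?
1.9798

Using Einstein's equation: KE_max = hc/λ - φ

For λ₁ = 269.5 nm:
E₁ = hc/λ₁ = 4.6005 eV
KE₁ = E₁ - φ = 4.6005 - 2.66 = 1.9405 eV

For λ₂ = 340.6 nm:
E₂ = hc/λ₂ = 3.6402 eV
KE₂ = E₂ - φ = 3.6402 - 2.66 = 0.9802 eV

Ratio: KE₁/KE₂ = 1.9405/0.9802 = 1.9798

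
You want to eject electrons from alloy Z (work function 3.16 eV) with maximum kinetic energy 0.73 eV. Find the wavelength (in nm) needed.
318.73 nm

From Einstein's equation: KE_max = hc/λ - φ

Rearranging for λ:
hc/λ = KE_max + φ
λ = hc/(KE_max + φ)

Required photon energy:
E_photon = KE_max + φ = 0.73 + 3.16 = 3.89 eV

Required wavelength:
λ = hc/E_photon = (6.626×10⁻³⁴)(3×10⁸) / (3.89 × 1.602×10⁻¹⁹)
λ = 318.73 nm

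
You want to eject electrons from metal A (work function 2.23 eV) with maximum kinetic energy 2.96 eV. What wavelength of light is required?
238.89 nm

From Einstein's equation: KE_max = hc/λ - φ

Rearranging for λ:
hc/λ = KE_max + φ
λ = hc/(KE_max + φ)

Required photon energy:
E_photon = KE_max + φ = 2.96 + 2.23 = 5.19 eV

Required wavelength:
λ = hc/E_photon = (6.626×10⁻³⁴)(3×10⁸) / (5.19 × 1.602×10⁻¹⁹)
λ = 238.89 nm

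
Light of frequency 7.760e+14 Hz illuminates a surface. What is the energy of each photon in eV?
3.2093 eV

Using E = hf:

E = hf = (6.626×10⁻³⁴ J·s)(7.760e+14 Hz)
E = 3.2093 eV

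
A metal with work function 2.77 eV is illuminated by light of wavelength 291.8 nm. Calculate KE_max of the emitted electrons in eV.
1.4789 eV

Using Einstein's photoelectric equation: KE_max = hf - φ = hc/λ - φ

First, calculate the photon energy:
E_photon = hc/λ = (6.626×10⁻³⁴ J·s)(3×10⁸ m/s) / (291.8×10⁻⁹ m)
E_photon = 4.2489 eV

Then, the maximum kinetic energy:
KE_max = E_photon - φ = 4.2489 eV - 2.77 eV = 1.4789 eV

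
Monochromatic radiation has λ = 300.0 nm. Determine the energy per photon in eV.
4.1328 eV

Using E = hf = hc/λ:

E = hc/λ = (6.626×10⁻³⁴ J·s)(3×10⁸ m/s) / (300.0×10⁻⁹ m)
E = 4.1328 eV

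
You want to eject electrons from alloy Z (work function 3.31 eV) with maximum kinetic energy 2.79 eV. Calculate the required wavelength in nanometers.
203.25 nm

From Einstein's equation: KE_max = hc/λ - φ

Rearranging for λ:
hc/λ = KE_max + φ
λ = hc/(KE_max + φ)

Required photon energy:
E_photon = KE_max + φ = 2.79 + 3.31 = 6.10 eV

Required wavelength:
λ = hc/E_photon = (6.626×10⁻³⁴)(3×10⁸) / (6.10 × 1.602×10⁻¹⁹)
λ = 203.25 nm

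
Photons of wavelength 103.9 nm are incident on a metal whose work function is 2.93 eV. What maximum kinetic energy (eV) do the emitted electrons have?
9.0030 eV

Using Einstein's photoelectric equation: KE_max = hf - φ = hc/λ - φ

First, calculate the photon energy:
E_photon = hc/λ = (6.626×10⁻³⁴ J·s)(3×10⁸ m/s) / (103.9×10⁻⁹ m)
E_photon = 11.9330 eV

Then, the maximum kinetic energy:
KE_max = E_photon - φ = 11.9330 eV - 2.93 eV = 9.0030 eV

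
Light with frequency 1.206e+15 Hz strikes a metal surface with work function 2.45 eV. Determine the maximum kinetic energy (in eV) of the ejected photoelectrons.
2.5376 eV

Using Einstein's photoelectric equation: KE_max = hf - φ

First, calculate the photon energy:
E_photon = hf = (6.626×10⁻³⁴ J·s)(1.206e+15 Hz)
E_photon = 4.9876 eV

Then, the maximum kinetic energy:
KE_max = E_photon - φ = 4.9876 eV - 2.45 eV = 2.5376 eV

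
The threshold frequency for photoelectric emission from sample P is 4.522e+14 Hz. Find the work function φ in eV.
1.87 eV

At the threshold frequency, photon energy equals work function:
φ = hf₀

Calculating:
φ = (6.626×10⁻³⁴ J·s)(4.522e+14 Hz)
φ = 1.87 eV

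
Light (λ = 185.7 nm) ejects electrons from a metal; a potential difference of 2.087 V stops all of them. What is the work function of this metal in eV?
4.59 eV

The stopping potential gives the maximum kinetic energy: KE_max = eV_s = 2.087 eV

From Einstein's photoelectric equation: KE_max = hc/λ - φ
Rearranging: φ = hc/λ - KE_max

Calculate photon energy:
E_photon = hc/λ = (6.626×10⁻³⁴ J·s)(3×10⁸ m/s) / (185.7×10⁻⁹ m) = 6.6766 eV

Therefore:
φ = 6.6766 - 2.087 = 4.59 eV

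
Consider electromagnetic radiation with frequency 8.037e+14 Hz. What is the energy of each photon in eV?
3.3238 eV

Using E = hf:

E = hf = (6.626×10⁻³⁴ J·s)(8.037e+14 Hz)
E = 3.3238 eV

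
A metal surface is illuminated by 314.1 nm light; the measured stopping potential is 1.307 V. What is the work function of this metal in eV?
2.64 eV

The stopping potential gives the maximum kinetic energy: KE_max = eV_s = 1.307 eV

From Einstein's photoelectric equation: KE_max = hc/λ - φ
Rearranging: φ = hc/λ - KE_max

Calculate photon energy:
E_photon = hc/λ = (6.626×10⁻³⁴ J·s)(3×10⁸ m/s) / (314.1×10⁻⁹ m) = 3.9473 eV

Therefore:
φ = 3.9473 - 1.307 = 2.64 eV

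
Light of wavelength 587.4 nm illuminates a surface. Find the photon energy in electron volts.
2.1107 eV

Using E = hf = hc/λ:

E = hc/λ = (6.626×10⁻³⁴ J·s)(3×10⁸ m/s) / (587.4×10⁻⁹ m)
E = 2.1107 eV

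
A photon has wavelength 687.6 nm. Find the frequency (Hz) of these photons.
4.3600e+14 Hz

Using the wave equation: c = fλ

Solving for frequency:
f = c/λ = (3×10⁸ m/s) / (687.6×10⁻⁹ m)
f = 4.3600e+14 Hz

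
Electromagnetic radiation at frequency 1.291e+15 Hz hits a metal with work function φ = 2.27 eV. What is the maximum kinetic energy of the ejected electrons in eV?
3.0691 eV

Using Einstein's photoelectric equation: KE_max = hf - φ

First, calculate the photon energy:
E_photon = hf = (6.626×10⁻³⁴ J·s)(1.291e+15 Hz)
E_photon = 5.3391 eV

Then, the maximum kinetic energy:
KE_max = E_photon - φ = 5.3391 eV - 2.27 eV = 3.0691 eV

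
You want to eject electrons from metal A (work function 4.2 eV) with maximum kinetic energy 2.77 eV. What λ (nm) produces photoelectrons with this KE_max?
177.88 nm

From Einstein's equation: KE_max = hc/λ - φ

Rearranging for λ:
hc/λ = KE_max + φ
λ = hc/(KE_max + φ)

Required photon energy:
E_photon = KE_max + φ = 2.77 + 4.2 = 6.97 eV

Required wavelength:
λ = hc/E_photon = (6.626×10⁻³⁴)(3×10⁸) / (6.97 × 1.602×10⁻¹⁹)
λ = 177.88 nm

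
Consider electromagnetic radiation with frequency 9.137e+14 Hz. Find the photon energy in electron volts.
3.7788 eV

Using E = hf:

E = hf = (6.626×10⁻³⁴ J·s)(9.137e+14 Hz)
E = 3.7788 eV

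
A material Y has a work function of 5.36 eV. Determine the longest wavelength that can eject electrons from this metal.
231.31 nm

The threshold wavelength is when the photon energy equals the work function:
hc/λ₀ = φ

Solving for λ₀:
λ₀ = hc/φ = (6.626×10⁻³⁴ J·s)(3×10⁸ m/s) / (5.36 eV × 1.602×10⁻¹⁹ J/eV)
λ₀ = 231.31 nm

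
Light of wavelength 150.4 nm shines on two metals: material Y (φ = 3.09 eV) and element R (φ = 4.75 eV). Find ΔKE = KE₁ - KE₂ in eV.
1.6600 eV

Using KE_max = hc/λ - φ for each metal:

Photon energy: E = hc/λ = 8.2436 eV

For material Y (φ₁ = 3.09 eV):
KE₁ = E - φ₁ = 8.2436 - 3.09 = 5.1536 eV

For element R (φ₂ = 4.75 eV):
KE₂ = E - φ₂ = 8.2436 - 4.75 = 3.4936 eV

Difference:
ΔKE = KE₁ - KE₂ = 5.1536 - 3.4936 = 1.6600 eV

Note: The difference equals the difference in work functions: 4.75 - 3.09 = 1.66 eV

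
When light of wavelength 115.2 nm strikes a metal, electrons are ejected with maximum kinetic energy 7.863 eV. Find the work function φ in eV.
2.90 eV

From Einstein's photoelectric equation: KE_max = hf - φ = hc/λ - φ

Rearranging for φ:
φ = hc/λ - KE_max

Calculate photon energy:
E_photon = hc/λ = 10.7625 eV

Therefore:
φ = 10.7625 - 7.863 = 2.90 eV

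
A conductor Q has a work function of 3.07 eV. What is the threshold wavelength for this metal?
403.86 nm

The threshold wavelength is when the photon energy equals the work function:
hc/λ₀ = φ

Solving for λ₀:
λ₀ = hc/φ = (6.626×10⁻³⁴ J·s)(3×10⁸ m/s) / (3.07 eV × 1.602×10⁻¹⁹ J/eV)
λ₀ = 403.86 nm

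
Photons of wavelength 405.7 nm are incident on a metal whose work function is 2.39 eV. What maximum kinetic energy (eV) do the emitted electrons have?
0.6661 eV

Using Einstein's photoelectric equation: KE_max = hf - φ = hc/λ - φ

First, calculate the photon energy:
E_photon = hc/λ = (6.626×10⁻³⁴ J·s)(3×10⁸ m/s) / (405.7×10⁻⁹ m)
E_photon = 3.0561 eV

Then, the maximum kinetic energy:
KE_max = E_photon - φ = 3.0561 eV - 2.39 eV = 0.6661 eV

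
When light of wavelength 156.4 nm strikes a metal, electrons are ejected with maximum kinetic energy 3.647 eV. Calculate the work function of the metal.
4.28 eV

From Einstein's photoelectric equation: KE_max = hf - φ = hc/λ - φ

Rearranging for φ:
φ = hc/λ - KE_max

Calculate photon energy:
E_photon = hc/λ = 7.9274 eV

Therefore:
φ = 7.9274 - 3.647 = 4.28 eV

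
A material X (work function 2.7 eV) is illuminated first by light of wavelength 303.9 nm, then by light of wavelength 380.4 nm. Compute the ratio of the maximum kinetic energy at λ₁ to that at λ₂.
2.4669

Using Einstein's equation: KE_max = hc/λ - φ

For λ₁ = 303.9 nm:
E₁ = hc/λ₁ = 4.0798 eV
KE₁ = E₁ - φ = 4.0798 - 2.7 = 1.3798 eV

For λ₂ = 380.4 nm:
E₂ = hc/λ₂ = 3.2593 eV
KE₂ = E₂ - φ = 3.2593 - 2.7 = 0.5593 eV

Ratio: KE₁/KE₂ = 1.3798/0.5593 = 2.4669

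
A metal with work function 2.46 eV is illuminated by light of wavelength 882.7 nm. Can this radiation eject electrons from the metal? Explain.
No

For photoemission, the photon energy must exceed the work function.

Photon energy: E = hc/λ = 1.4046 eV
Work function: φ = 2.46 eV

Since E_photon (1.4046 eV) < φ (2.46 eV), photoemission will NOT occur.
The threshold wavelength is λ₀ = hc/φ = 504.0 nm.
Since 882.7 nm > 504.0 nm, the photons lack sufficient energy.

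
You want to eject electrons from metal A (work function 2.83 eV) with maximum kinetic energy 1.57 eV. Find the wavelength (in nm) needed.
281.78 nm

From Einstein's equation: KE_max = hc/λ - φ

Rearranging for λ:
hc/λ = KE_max + φ
λ = hc/(KE_max + φ)

Required photon energy:
E_photon = KE_max + φ = 1.57 + 2.83 = 4.40 eV

Required wavelength:
λ = hc/E_photon = (6.626×10⁻³⁴)(3×10⁸) / (4.40 × 1.602×10⁻¹⁹)
λ = 281.78 nm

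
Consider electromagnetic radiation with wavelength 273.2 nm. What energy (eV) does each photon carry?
4.5382 eV

Using E = hf = hc/λ:

E = hc/λ = (6.626×10⁻³⁴ J·s)(3×10⁸ m/s) / (273.2×10⁻⁹ m)
E = 4.5382 eV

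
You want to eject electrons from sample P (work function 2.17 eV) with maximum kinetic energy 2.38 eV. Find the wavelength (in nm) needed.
272.49 nm

From Einstein's equation: KE_max = hc/λ - φ

Rearranging for λ:
hc/λ = KE_max + φ
λ = hc/(KE_max + φ)

Required photon energy:
E_photon = KE_max + φ = 2.38 + 2.17 = 4.55 eV

Required wavelength:
λ = hc/E_photon = (6.626×10⁻³⁴)(3×10⁸) / (4.55 × 1.602×10⁻¹⁹)
λ = 272.49 nm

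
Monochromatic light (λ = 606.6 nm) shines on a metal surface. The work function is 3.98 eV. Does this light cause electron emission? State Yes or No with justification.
No

For photoemission, the photon energy must exceed the work function.

Photon energy: E = hc/λ = 2.0439 eV
Work function: φ = 3.98 eV

Since E_photon (2.0439 eV) < φ (3.98 eV), photoemission will NOT occur.
The threshold wavelength is λ₀ = hc/φ = 311.5 nm.
Since 606.6 nm > 311.5 nm, the photons lack sufficient energy.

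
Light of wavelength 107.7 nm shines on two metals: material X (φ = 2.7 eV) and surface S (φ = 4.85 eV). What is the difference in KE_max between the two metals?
2.1500 eV

Using KE_max = hc/λ - φ for each metal:

Photon energy: E = hc/λ = 11.5120 eV

For material X (φ₁ = 2.7 eV):
KE₁ = E - φ₁ = 11.5120 - 2.7 = 8.8120 eV

For surface S (φ₂ = 4.85 eV):
KE₂ = E - φ₂ = 11.5120 - 4.85 = 6.6620 eV

Difference:
ΔKE = KE₁ - KE₂ = 8.8120 - 6.6620 = 2.1500 eV

Note: The difference equals the difference in work functions: 4.85 - 2.7 = 2.15 eV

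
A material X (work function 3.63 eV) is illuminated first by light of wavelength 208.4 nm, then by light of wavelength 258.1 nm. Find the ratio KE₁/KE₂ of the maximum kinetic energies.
1.9760

Using Einstein's equation: KE_max = hc/λ - φ

For λ₁ = 208.4 nm:
E₁ = hc/λ₁ = 5.9493 eV
KE₁ = E₁ - φ = 5.9493 - 3.63 = 2.3193 eV

For λ₂ = 258.1 nm:
E₂ = hc/λ₂ = 4.8037 eV
KE₂ = E₂ - φ = 4.8037 - 3.63 = 1.1737 eV

Ratio: KE₁/KE₂ = 2.3193/1.1737 = 1.9760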